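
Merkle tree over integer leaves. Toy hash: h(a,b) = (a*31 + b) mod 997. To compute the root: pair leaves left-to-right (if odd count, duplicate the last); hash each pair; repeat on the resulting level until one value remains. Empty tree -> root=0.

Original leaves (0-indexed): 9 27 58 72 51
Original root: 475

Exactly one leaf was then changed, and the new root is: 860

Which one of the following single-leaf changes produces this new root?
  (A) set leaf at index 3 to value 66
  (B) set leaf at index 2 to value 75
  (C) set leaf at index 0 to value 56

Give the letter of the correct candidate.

Answer: B

Derivation:
Original leaves: [9, 27, 58, 72, 51]
Target new root: 860
Try each candidate change and compute the resulting root:
Candidate A: set leaf[3] = 66 -> leaves = [9, 27, 58, 66, 51]
  L0: [9, 27, 58, 66, 51]
  L1: h(9,27)=(9*31+27)%997=306 h(58,66)=(58*31+66)%997=867 h(51,51)=(51*31+51)%997=635 -> [306, 867, 635]
  L2: h(306,867)=(306*31+867)%997=383 h(635,635)=(635*31+635)%997=380 -> [383, 380]
  L3: h(383,380)=(383*31+380)%997=289 -> [289]
  root = 289 != target 860
Candidate B: set leaf[2] = 75 -> leaves = [9, 27, 75, 72, 51]
  L0: [9, 27, 75, 72, 51]
  L1: h(9,27)=(9*31+27)%997=306 h(75,72)=(75*31+72)%997=403 h(51,51)=(51*31+51)%997=635 -> [306, 403, 635]
  L2: h(306,403)=(306*31+403)%997=916 h(635,635)=(635*31+635)%997=380 -> [916, 380]
  L3: h(916,380)=(916*31+380)%997=860 -> [860]
  root = 860 == target 860  ** MATCH **
Candidate C: set leaf[0] = 56 -> leaves = [56, 27, 58, 72, 51]
  L0: [56, 27, 58, 72, 51]
  L1: h(56,27)=(56*31+27)%997=766 h(58,72)=(58*31+72)%997=873 h(51,51)=(51*31+51)%997=635 -> [766, 873, 635]
  L2: h(766,873)=(766*31+873)%997=691 h(635,635)=(635*31+635)%997=380 -> [691, 380]
  L3: h(691,380)=(691*31+380)%997=864 -> [864]
  root = 864 != target 860
Candidate B produces the target root.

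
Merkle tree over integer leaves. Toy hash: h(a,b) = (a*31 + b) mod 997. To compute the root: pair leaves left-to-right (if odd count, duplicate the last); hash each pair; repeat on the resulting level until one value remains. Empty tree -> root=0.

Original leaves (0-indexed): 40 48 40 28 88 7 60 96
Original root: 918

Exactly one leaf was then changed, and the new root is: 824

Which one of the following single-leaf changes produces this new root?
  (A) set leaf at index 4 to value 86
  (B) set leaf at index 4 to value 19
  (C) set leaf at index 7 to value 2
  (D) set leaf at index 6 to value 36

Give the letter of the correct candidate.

Answer: C

Derivation:
Original leaves: [40, 48, 40, 28, 88, 7, 60, 96]
Target new root: 824
Try each candidate change and compute the resulting root:
Candidate A: set leaf[4] = 86 -> leaves = [40, 48, 40, 28, 86, 7, 60, 96]
  L0: [40, 48, 40, 28, 86, 7, 60, 96]
  L1: h(40,48)=(40*31+48)%997=291 h(40,28)=(40*31+28)%997=271 h(86,7)=(86*31+7)%997=679 h(60,96)=(60*31+96)%997=959 -> [291, 271, 679, 959]
  L2: h(291,271)=(291*31+271)%997=319 h(679,959)=(679*31+959)%997=74 -> [319, 74]
  L3: h(319,74)=(319*31+74)%997=990 -> [990]
  root = 990 != target 824
Candidate B: set leaf[4] = 19 -> leaves = [40, 48, 40, 28, 19, 7, 60, 96]
  L0: [40, 48, 40, 28, 19, 7, 60, 96]
  L1: h(40,48)=(40*31+48)%997=291 h(40,28)=(40*31+28)%997=271 h(19,7)=(19*31+7)%997=596 h(60,96)=(60*31+96)%997=959 -> [291, 271, 596, 959]
  L2: h(291,271)=(291*31+271)%997=319 h(596,959)=(596*31+959)%997=492 -> [319, 492]
  L3: h(319,492)=(319*31+492)%997=411 -> [411]
  root = 411 != target 824
Candidate C: set leaf[7] = 2 -> leaves = [40, 48, 40, 28, 88, 7, 60, 2]
  L0: [40, 48, 40, 28, 88, 7, 60, 2]
  L1: h(40,48)=(40*31+48)%997=291 h(40,28)=(40*31+28)%997=271 h(88,7)=(88*31+7)%997=741 h(60,2)=(60*31+2)%997=865 -> [291, 271, 741, 865]
  L2: h(291,271)=(291*31+271)%997=319 h(741,865)=(741*31+865)%997=905 -> [319, 905]
  L3: h(319,905)=(319*31+905)%997=824 -> [824]
  root = 824 == target 824  ** MATCH **
Candidate D: set leaf[6] = 36 -> leaves = [40, 48, 40, 28, 88, 7, 36, 96]
  L0: [40, 48, 40, 28, 88, 7, 36, 96]
  L1: h(40,48)=(40*31+48)%997=291 h(40,28)=(40*31+28)%997=271 h(88,7)=(88*31+7)%997=741 h(36,96)=(36*31+96)%997=215 -> [291, 271, 741, 215]
  L2: h(291,271)=(291*31+271)%997=319 h(741,215)=(741*31+215)%997=255 -> [319, 255]
  L3: h(319,255)=(319*31+255)%997=174 -> [174]
  root = 174 != target 824
Candidate C produces the target root.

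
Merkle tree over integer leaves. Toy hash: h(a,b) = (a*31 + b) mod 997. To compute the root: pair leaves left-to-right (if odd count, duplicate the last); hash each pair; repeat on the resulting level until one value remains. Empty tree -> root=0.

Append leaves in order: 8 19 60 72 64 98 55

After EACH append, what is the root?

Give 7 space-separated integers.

After append 8 (leaves=[8]):
  L0: [8]
  root=8
After append 19 (leaves=[8, 19]):
  L0: [8, 19]
  L1: h(8,19)=(8*31+19)%997=267 -> [267]
  root=267
After append 60 (leaves=[8, 19, 60]):
  L0: [8, 19, 60]
  L1: h(8,19)=(8*31+19)%997=267 h(60,60)=(60*31+60)%997=923 -> [267, 923]
  L2: h(267,923)=(267*31+923)%997=227 -> [227]
  root=227
After append 72 (leaves=[8, 19, 60, 72]):
  L0: [8, 19, 60, 72]
  L1: h(8,19)=(8*31+19)%997=267 h(60,72)=(60*31+72)%997=935 -> [267, 935]
  L2: h(267,935)=(267*31+935)%997=239 -> [239]
  root=239
After append 64 (leaves=[8, 19, 60, 72, 64]):
  L0: [8, 19, 60, 72, 64]
  L1: h(8,19)=(8*31+19)%997=267 h(60,72)=(60*31+72)%997=935 h(64,64)=(64*31+64)%997=54 -> [267, 935, 54]
  L2: h(267,935)=(267*31+935)%997=239 h(54,54)=(54*31+54)%997=731 -> [239, 731]
  L3: h(239,731)=(239*31+731)%997=164 -> [164]
  root=164
After append 98 (leaves=[8, 19, 60, 72, 64, 98]):
  L0: [8, 19, 60, 72, 64, 98]
  L1: h(8,19)=(8*31+19)%997=267 h(60,72)=(60*31+72)%997=935 h(64,98)=(64*31+98)%997=88 -> [267, 935, 88]
  L2: h(267,935)=(267*31+935)%997=239 h(88,88)=(88*31+88)%997=822 -> [239, 822]
  L3: h(239,822)=(239*31+822)%997=255 -> [255]
  root=255
After append 55 (leaves=[8, 19, 60, 72, 64, 98, 55]):
  L0: [8, 19, 60, 72, 64, 98, 55]
  L1: h(8,19)=(8*31+19)%997=267 h(60,72)=(60*31+72)%997=935 h(64,98)=(64*31+98)%997=88 h(55,55)=(55*31+55)%997=763 -> [267, 935, 88, 763]
  L2: h(267,935)=(267*31+935)%997=239 h(88,763)=(88*31+763)%997=500 -> [239, 500]
  L3: h(239,500)=(239*31+500)%997=930 -> [930]
  root=930

Answer: 8 267 227 239 164 255 930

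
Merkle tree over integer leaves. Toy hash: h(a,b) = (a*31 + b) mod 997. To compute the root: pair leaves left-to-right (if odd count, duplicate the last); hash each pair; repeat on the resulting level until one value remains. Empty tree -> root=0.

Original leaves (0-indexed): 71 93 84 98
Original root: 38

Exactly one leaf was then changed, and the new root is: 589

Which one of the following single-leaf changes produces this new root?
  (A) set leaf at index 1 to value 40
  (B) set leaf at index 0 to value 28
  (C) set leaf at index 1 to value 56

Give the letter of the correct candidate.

Answer: B

Derivation:
Original leaves: [71, 93, 84, 98]
Target new root: 589
Try each candidate change and compute the resulting root:
Candidate A: set leaf[1] = 40 -> leaves = [71, 40, 84, 98]
  L0: [71, 40, 84, 98]
  L1: h(71,40)=(71*31+40)%997=247 h(84,98)=(84*31+98)%997=708 -> [247, 708]
  L2: h(247,708)=(247*31+708)%997=389 -> [389]
  root = 389 != target 589
Candidate B: set leaf[0] = 28 -> leaves = [28, 93, 84, 98]
  L0: [28, 93, 84, 98]
  L1: h(28,93)=(28*31+93)%997=961 h(84,98)=(84*31+98)%997=708 -> [961, 708]
  L2: h(961,708)=(961*31+708)%997=589 -> [589]
  root = 589 == target 589  ** MATCH **
Candidate C: set leaf[1] = 56 -> leaves = [71, 56, 84, 98]
  L0: [71, 56, 84, 98]
  L1: h(71,56)=(71*31+56)%997=263 h(84,98)=(84*31+98)%997=708 -> [263, 708]
  L2: h(263,708)=(263*31+708)%997=885 -> [885]
  root = 885 != target 589
Candidate B produces the target root.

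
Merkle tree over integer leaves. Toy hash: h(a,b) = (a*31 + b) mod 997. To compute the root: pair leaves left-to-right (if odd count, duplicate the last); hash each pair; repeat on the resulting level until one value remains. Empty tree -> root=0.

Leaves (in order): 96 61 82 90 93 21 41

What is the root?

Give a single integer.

Answer: 785

Derivation:
L0: [96, 61, 82, 90, 93, 21, 41]
L1: h(96,61)=(96*31+61)%997=46 h(82,90)=(82*31+90)%997=638 h(93,21)=(93*31+21)%997=910 h(41,41)=(41*31+41)%997=315 -> [46, 638, 910, 315]
L2: h(46,638)=(46*31+638)%997=70 h(910,315)=(910*31+315)%997=609 -> [70, 609]
L3: h(70,609)=(70*31+609)%997=785 -> [785]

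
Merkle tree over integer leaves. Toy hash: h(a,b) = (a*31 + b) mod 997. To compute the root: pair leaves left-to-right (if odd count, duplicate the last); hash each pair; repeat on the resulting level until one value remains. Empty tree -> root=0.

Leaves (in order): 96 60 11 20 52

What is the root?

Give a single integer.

L0: [96, 60, 11, 20, 52]
L1: h(96,60)=(96*31+60)%997=45 h(11,20)=(11*31+20)%997=361 h(52,52)=(52*31+52)%997=667 -> [45, 361, 667]
L2: h(45,361)=(45*31+361)%997=759 h(667,667)=(667*31+667)%997=407 -> [759, 407]
L3: h(759,407)=(759*31+407)%997=8 -> [8]

Answer: 8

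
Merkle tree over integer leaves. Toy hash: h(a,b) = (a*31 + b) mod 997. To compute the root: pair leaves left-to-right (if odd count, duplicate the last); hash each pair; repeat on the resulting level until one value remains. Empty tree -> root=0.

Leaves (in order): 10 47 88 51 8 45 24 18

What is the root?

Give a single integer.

L0: [10, 47, 88, 51, 8, 45, 24, 18]
L1: h(10,47)=(10*31+47)%997=357 h(88,51)=(88*31+51)%997=785 h(8,45)=(8*31+45)%997=293 h(24,18)=(24*31+18)%997=762 -> [357, 785, 293, 762]
L2: h(357,785)=(357*31+785)%997=885 h(293,762)=(293*31+762)%997=872 -> [885, 872]
L3: h(885,872)=(885*31+872)%997=391 -> [391]

Answer: 391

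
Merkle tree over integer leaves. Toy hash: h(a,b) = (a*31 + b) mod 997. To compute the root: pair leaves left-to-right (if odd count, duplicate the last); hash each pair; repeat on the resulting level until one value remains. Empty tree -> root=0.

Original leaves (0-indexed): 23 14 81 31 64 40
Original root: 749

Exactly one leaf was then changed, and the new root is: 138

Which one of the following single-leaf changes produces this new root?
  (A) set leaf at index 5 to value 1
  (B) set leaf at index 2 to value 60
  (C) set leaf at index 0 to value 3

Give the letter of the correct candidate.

Original leaves: [23, 14, 81, 31, 64, 40]
Target new root: 138
Try each candidate change and compute the resulting root:
Candidate A: set leaf[5] = 1 -> leaves = [23, 14, 81, 31, 64, 1]
  L0: [23, 14, 81, 31, 64, 1]
  L1: h(23,14)=(23*31+14)%997=727 h(81,31)=(81*31+31)%997=548 h(64,1)=(64*31+1)%997=988 -> [727, 548, 988]
  L2: h(727,548)=(727*31+548)%997=154 h(988,988)=(988*31+988)%997=709 -> [154, 709]
  L3: h(154,709)=(154*31+709)%997=498 -> [498]
  root = 498 != target 138
Candidate B: set leaf[2] = 60 -> leaves = [23, 14, 60, 31, 64, 40]
  L0: [23, 14, 60, 31, 64, 40]
  L1: h(23,14)=(23*31+14)%997=727 h(60,31)=(60*31+31)%997=894 h(64,40)=(64*31+40)%997=30 -> [727, 894, 30]
  L2: h(727,894)=(727*31+894)%997=500 h(30,30)=(30*31+30)%997=960 -> [500, 960]
  L3: h(500,960)=(500*31+960)%997=508 -> [508]
  root = 508 != target 138
Candidate C: set leaf[0] = 3 -> leaves = [3, 14, 81, 31, 64, 40]
  L0: [3, 14, 81, 31, 64, 40]
  L1: h(3,14)=(3*31+14)%997=107 h(81,31)=(81*31+31)%997=548 h(64,40)=(64*31+40)%997=30 -> [107, 548, 30]
  L2: h(107,548)=(107*31+548)%997=874 h(30,30)=(30*31+30)%997=960 -> [874, 960]
  L3: h(874,960)=(874*31+960)%997=138 -> [138]
  root = 138 == target 138  ** MATCH **
Candidate C produces the target root.

Answer: C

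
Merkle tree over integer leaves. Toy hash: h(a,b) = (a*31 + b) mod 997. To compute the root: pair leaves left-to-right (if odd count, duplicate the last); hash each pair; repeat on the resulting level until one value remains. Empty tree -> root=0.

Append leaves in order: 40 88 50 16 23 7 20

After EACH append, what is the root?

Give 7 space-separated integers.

Answer: 40 331 894 860 362 847 767

Derivation:
After append 40 (leaves=[40]):
  L0: [40]
  root=40
After append 88 (leaves=[40, 88]):
  L0: [40, 88]
  L1: h(40,88)=(40*31+88)%997=331 -> [331]
  root=331
After append 50 (leaves=[40, 88, 50]):
  L0: [40, 88, 50]
  L1: h(40,88)=(40*31+88)%997=331 h(50,50)=(50*31+50)%997=603 -> [331, 603]
  L2: h(331,603)=(331*31+603)%997=894 -> [894]
  root=894
After append 16 (leaves=[40, 88, 50, 16]):
  L0: [40, 88, 50, 16]
  L1: h(40,88)=(40*31+88)%997=331 h(50,16)=(50*31+16)%997=569 -> [331, 569]
  L2: h(331,569)=(331*31+569)%997=860 -> [860]
  root=860
After append 23 (leaves=[40, 88, 50, 16, 23]):
  L0: [40, 88, 50, 16, 23]
  L1: h(40,88)=(40*31+88)%997=331 h(50,16)=(50*31+16)%997=569 h(23,23)=(23*31+23)%997=736 -> [331, 569, 736]
  L2: h(331,569)=(331*31+569)%997=860 h(736,736)=(736*31+736)%997=621 -> [860, 621]
  L3: h(860,621)=(860*31+621)%997=362 -> [362]
  root=362
After append 7 (leaves=[40, 88, 50, 16, 23, 7]):
  L0: [40, 88, 50, 16, 23, 7]
  L1: h(40,88)=(40*31+88)%997=331 h(50,16)=(50*31+16)%997=569 h(23,7)=(23*31+7)%997=720 -> [331, 569, 720]
  L2: h(331,569)=(331*31+569)%997=860 h(720,720)=(720*31+720)%997=109 -> [860, 109]
  L3: h(860,109)=(860*31+109)%997=847 -> [847]
  root=847
After append 20 (leaves=[40, 88, 50, 16, 23, 7, 20]):
  L0: [40, 88, 50, 16, 23, 7, 20]
  L1: h(40,88)=(40*31+88)%997=331 h(50,16)=(50*31+16)%997=569 h(23,7)=(23*31+7)%997=720 h(20,20)=(20*31+20)%997=640 -> [331, 569, 720, 640]
  L2: h(331,569)=(331*31+569)%997=860 h(720,640)=(720*31+640)%997=29 -> [860, 29]
  L3: h(860,29)=(860*31+29)%997=767 -> [767]
  root=767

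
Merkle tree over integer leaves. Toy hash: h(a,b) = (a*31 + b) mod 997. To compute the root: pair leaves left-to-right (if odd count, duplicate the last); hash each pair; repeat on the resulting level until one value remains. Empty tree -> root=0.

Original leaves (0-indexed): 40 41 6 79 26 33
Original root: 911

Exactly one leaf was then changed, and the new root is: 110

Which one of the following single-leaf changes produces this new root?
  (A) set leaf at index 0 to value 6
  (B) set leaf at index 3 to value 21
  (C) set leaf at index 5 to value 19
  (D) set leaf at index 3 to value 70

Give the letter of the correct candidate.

Original leaves: [40, 41, 6, 79, 26, 33]
Target new root: 110
Try each candidate change and compute the resulting root:
Candidate A: set leaf[0] = 6 -> leaves = [6, 41, 6, 79, 26, 33]
  L0: [6, 41, 6, 79, 26, 33]
  L1: h(6,41)=(6*31+41)%997=227 h(6,79)=(6*31+79)%997=265 h(26,33)=(26*31+33)%997=839 -> [227, 265, 839]
  L2: h(227,265)=(227*31+265)%997=323 h(839,839)=(839*31+839)%997=926 -> [323, 926]
  L3: h(323,926)=(323*31+926)%997=969 -> [969]
  root = 969 != target 110
Candidate B: set leaf[3] = 21 -> leaves = [40, 41, 6, 21, 26, 33]
  L0: [40, 41, 6, 21, 26, 33]
  L1: h(40,41)=(40*31+41)%997=284 h(6,21)=(6*31+21)%997=207 h(26,33)=(26*31+33)%997=839 -> [284, 207, 839]
  L2: h(284,207)=(284*31+207)%997=38 h(839,839)=(839*31+839)%997=926 -> [38, 926]
  L3: h(38,926)=(38*31+926)%997=110 -> [110]
  root = 110 == target 110  ** MATCH **
Candidate C: set leaf[5] = 19 -> leaves = [40, 41, 6, 79, 26, 19]
  L0: [40, 41, 6, 79, 26, 19]
  L1: h(40,41)=(40*31+41)%997=284 h(6,79)=(6*31+79)%997=265 h(26,19)=(26*31+19)%997=825 -> [284, 265, 825]
  L2: h(284,265)=(284*31+265)%997=96 h(825,825)=(825*31+825)%997=478 -> [96, 478]
  L3: h(96,478)=(96*31+478)%997=463 -> [463]
  root = 463 != target 110
Candidate D: set leaf[3] = 70 -> leaves = [40, 41, 6, 70, 26, 33]
  L0: [40, 41, 6, 70, 26, 33]
  L1: h(40,41)=(40*31+41)%997=284 h(6,70)=(6*31+70)%997=256 h(26,33)=(26*31+33)%997=839 -> [284, 256, 839]
  L2: h(284,256)=(284*31+256)%997=87 h(839,839)=(839*31+839)%997=926 -> [87, 926]
  L3: h(87,926)=(87*31+926)%997=632 -> [632]
  root = 632 != target 110
Candidate B produces the target root.

Answer: B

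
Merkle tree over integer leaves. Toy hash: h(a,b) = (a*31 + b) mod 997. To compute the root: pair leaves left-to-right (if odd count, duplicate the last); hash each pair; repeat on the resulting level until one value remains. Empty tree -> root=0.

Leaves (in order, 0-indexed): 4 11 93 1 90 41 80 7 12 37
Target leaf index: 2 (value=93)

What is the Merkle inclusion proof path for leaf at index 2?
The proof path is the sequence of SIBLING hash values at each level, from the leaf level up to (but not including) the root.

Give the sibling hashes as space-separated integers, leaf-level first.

Answer: 1 135 518 76

Derivation:
L0 (leaves): [4, 11, 93, 1, 90, 41, 80, 7, 12, 37], target index=2
L1: h(4,11)=(4*31+11)%997=135 [pair 0] h(93,1)=(93*31+1)%997=890 [pair 1] h(90,41)=(90*31+41)%997=837 [pair 2] h(80,7)=(80*31+7)%997=493 [pair 3] h(12,37)=(12*31+37)%997=409 [pair 4] -> [135, 890, 837, 493, 409]
  Sibling for proof at L0: 1
L2: h(135,890)=(135*31+890)%997=90 [pair 0] h(837,493)=(837*31+493)%997=518 [pair 1] h(409,409)=(409*31+409)%997=127 [pair 2] -> [90, 518, 127]
  Sibling for proof at L1: 135
L3: h(90,518)=(90*31+518)%997=317 [pair 0] h(127,127)=(127*31+127)%997=76 [pair 1] -> [317, 76]
  Sibling for proof at L2: 518
L4: h(317,76)=(317*31+76)%997=930 [pair 0] -> [930]
  Sibling for proof at L3: 76
Root: 930
Proof path (sibling hashes from leaf to root): [1, 135, 518, 76]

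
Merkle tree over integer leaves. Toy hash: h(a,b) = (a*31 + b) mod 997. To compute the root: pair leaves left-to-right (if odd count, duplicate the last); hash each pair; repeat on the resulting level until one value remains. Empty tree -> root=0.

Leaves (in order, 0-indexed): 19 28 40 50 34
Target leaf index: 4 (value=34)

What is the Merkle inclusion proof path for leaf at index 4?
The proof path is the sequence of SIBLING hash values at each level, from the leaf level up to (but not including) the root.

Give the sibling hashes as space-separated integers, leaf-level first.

Answer: 34 91 477

Derivation:
L0 (leaves): [19, 28, 40, 50, 34], target index=4
L1: h(19,28)=(19*31+28)%997=617 [pair 0] h(40,50)=(40*31+50)%997=293 [pair 1] h(34,34)=(34*31+34)%997=91 [pair 2] -> [617, 293, 91]
  Sibling for proof at L0: 34
L2: h(617,293)=(617*31+293)%997=477 [pair 0] h(91,91)=(91*31+91)%997=918 [pair 1] -> [477, 918]
  Sibling for proof at L1: 91
L3: h(477,918)=(477*31+918)%997=750 [pair 0] -> [750]
  Sibling for proof at L2: 477
Root: 750
Proof path (sibling hashes from leaf to root): [34, 91, 477]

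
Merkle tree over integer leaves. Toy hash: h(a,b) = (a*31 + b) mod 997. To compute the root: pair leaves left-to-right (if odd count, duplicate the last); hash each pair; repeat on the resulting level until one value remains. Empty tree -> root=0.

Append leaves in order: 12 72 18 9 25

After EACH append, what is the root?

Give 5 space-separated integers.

Answer: 12 444 382 373 274

Derivation:
After append 12 (leaves=[12]):
  L0: [12]
  root=12
After append 72 (leaves=[12, 72]):
  L0: [12, 72]
  L1: h(12,72)=(12*31+72)%997=444 -> [444]
  root=444
After append 18 (leaves=[12, 72, 18]):
  L0: [12, 72, 18]
  L1: h(12,72)=(12*31+72)%997=444 h(18,18)=(18*31+18)%997=576 -> [444, 576]
  L2: h(444,576)=(444*31+576)%997=382 -> [382]
  root=382
After append 9 (leaves=[12, 72, 18, 9]):
  L0: [12, 72, 18, 9]
  L1: h(12,72)=(12*31+72)%997=444 h(18,9)=(18*31+9)%997=567 -> [444, 567]
  L2: h(444,567)=(444*31+567)%997=373 -> [373]
  root=373
After append 25 (leaves=[12, 72, 18, 9, 25]):
  L0: [12, 72, 18, 9, 25]
  L1: h(12,72)=(12*31+72)%997=444 h(18,9)=(18*31+9)%997=567 h(25,25)=(25*31+25)%997=800 -> [444, 567, 800]
  L2: h(444,567)=(444*31+567)%997=373 h(800,800)=(800*31+800)%997=675 -> [373, 675]
  L3: h(373,675)=(373*31+675)%997=274 -> [274]
  root=274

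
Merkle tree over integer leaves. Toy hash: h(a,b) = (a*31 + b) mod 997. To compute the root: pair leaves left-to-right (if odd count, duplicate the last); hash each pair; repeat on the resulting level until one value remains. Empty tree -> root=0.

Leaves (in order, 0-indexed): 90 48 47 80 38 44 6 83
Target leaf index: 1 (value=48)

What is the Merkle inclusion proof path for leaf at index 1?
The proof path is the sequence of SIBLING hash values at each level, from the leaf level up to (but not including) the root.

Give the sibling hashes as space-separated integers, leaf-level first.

L0 (leaves): [90, 48, 47, 80, 38, 44, 6, 83], target index=1
L1: h(90,48)=(90*31+48)%997=844 [pair 0] h(47,80)=(47*31+80)%997=540 [pair 1] h(38,44)=(38*31+44)%997=225 [pair 2] h(6,83)=(6*31+83)%997=269 [pair 3] -> [844, 540, 225, 269]
  Sibling for proof at L0: 90
L2: h(844,540)=(844*31+540)%997=782 [pair 0] h(225,269)=(225*31+269)%997=265 [pair 1] -> [782, 265]
  Sibling for proof at L1: 540
L3: h(782,265)=(782*31+265)%997=579 [pair 0] -> [579]
  Sibling for proof at L2: 265
Root: 579
Proof path (sibling hashes from leaf to root): [90, 540, 265]

Answer: 90 540 265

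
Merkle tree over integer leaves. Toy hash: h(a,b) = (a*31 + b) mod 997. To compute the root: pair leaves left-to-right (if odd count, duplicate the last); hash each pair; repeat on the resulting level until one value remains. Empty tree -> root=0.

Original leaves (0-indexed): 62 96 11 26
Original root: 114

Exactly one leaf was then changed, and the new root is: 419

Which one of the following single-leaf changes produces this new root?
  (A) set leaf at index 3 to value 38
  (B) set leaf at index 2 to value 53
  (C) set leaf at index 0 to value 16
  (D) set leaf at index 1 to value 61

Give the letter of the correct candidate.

Original leaves: [62, 96, 11, 26]
Target new root: 419
Try each candidate change and compute the resulting root:
Candidate A: set leaf[3] = 38 -> leaves = [62, 96, 11, 38]
  L0: [62, 96, 11, 38]
  L1: h(62,96)=(62*31+96)%997=24 h(11,38)=(11*31+38)%997=379 -> [24, 379]
  L2: h(24,379)=(24*31+379)%997=126 -> [126]
  root = 126 != target 419
Candidate B: set leaf[2] = 53 -> leaves = [62, 96, 53, 26]
  L0: [62, 96, 53, 26]
  L1: h(62,96)=(62*31+96)%997=24 h(53,26)=(53*31+26)%997=672 -> [24, 672]
  L2: h(24,672)=(24*31+672)%997=419 -> [419]
  root = 419 == target 419  ** MATCH **
Candidate C: set leaf[0] = 16 -> leaves = [16, 96, 11, 26]
  L0: [16, 96, 11, 26]
  L1: h(16,96)=(16*31+96)%997=592 h(11,26)=(11*31+26)%997=367 -> [592, 367]
  L2: h(592,367)=(592*31+367)%997=773 -> [773]
  root = 773 != target 419
Candidate D: set leaf[1] = 61 -> leaves = [62, 61, 11, 26]
  L0: [62, 61, 11, 26]
  L1: h(62,61)=(62*31+61)%997=986 h(11,26)=(11*31+26)%997=367 -> [986, 367]
  L2: h(986,367)=(986*31+367)%997=26 -> [26]
  root = 26 != target 419
Candidate B produces the target root.

Answer: B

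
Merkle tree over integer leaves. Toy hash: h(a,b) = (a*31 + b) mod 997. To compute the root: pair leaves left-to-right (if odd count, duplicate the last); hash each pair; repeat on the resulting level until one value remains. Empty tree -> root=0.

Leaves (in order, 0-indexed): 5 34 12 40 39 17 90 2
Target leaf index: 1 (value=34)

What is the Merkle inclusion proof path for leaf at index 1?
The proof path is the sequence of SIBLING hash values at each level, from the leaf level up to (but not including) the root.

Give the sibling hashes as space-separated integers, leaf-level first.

L0 (leaves): [5, 34, 12, 40, 39, 17, 90, 2], target index=1
L1: h(5,34)=(5*31+34)%997=189 [pair 0] h(12,40)=(12*31+40)%997=412 [pair 1] h(39,17)=(39*31+17)%997=229 [pair 2] h(90,2)=(90*31+2)%997=798 [pair 3] -> [189, 412, 229, 798]
  Sibling for proof at L0: 5
L2: h(189,412)=(189*31+412)%997=289 [pair 0] h(229,798)=(229*31+798)%997=918 [pair 1] -> [289, 918]
  Sibling for proof at L1: 412
L3: h(289,918)=(289*31+918)%997=904 [pair 0] -> [904]
  Sibling for proof at L2: 918
Root: 904
Proof path (sibling hashes from leaf to root): [5, 412, 918]

Answer: 5 412 918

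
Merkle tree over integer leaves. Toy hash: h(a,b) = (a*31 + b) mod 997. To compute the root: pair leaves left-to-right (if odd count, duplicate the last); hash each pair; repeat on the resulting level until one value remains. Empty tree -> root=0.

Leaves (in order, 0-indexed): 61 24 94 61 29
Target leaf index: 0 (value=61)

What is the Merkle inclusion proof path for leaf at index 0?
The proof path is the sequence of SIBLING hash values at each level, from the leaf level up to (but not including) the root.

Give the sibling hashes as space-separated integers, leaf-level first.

L0 (leaves): [61, 24, 94, 61, 29], target index=0
L1: h(61,24)=(61*31+24)%997=918 [pair 0] h(94,61)=(94*31+61)%997=981 [pair 1] h(29,29)=(29*31+29)%997=928 [pair 2] -> [918, 981, 928]
  Sibling for proof at L0: 24
L2: h(918,981)=(918*31+981)%997=526 [pair 0] h(928,928)=(928*31+928)%997=783 [pair 1] -> [526, 783]
  Sibling for proof at L1: 981
L3: h(526,783)=(526*31+783)%997=140 [pair 0] -> [140]
  Sibling for proof at L2: 783
Root: 140
Proof path (sibling hashes from leaf to root): [24, 981, 783]

Answer: 24 981 783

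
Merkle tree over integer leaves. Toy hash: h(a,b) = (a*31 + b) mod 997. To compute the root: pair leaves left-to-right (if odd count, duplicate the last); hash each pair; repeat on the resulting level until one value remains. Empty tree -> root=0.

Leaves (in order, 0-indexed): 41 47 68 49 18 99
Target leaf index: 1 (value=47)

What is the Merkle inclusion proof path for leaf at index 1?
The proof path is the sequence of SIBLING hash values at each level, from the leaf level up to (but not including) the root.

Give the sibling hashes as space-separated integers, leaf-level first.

Answer: 41 163 87

Derivation:
L0 (leaves): [41, 47, 68, 49, 18, 99], target index=1
L1: h(41,47)=(41*31+47)%997=321 [pair 0] h(68,49)=(68*31+49)%997=163 [pair 1] h(18,99)=(18*31+99)%997=657 [pair 2] -> [321, 163, 657]
  Sibling for proof at L0: 41
L2: h(321,163)=(321*31+163)%997=144 [pair 0] h(657,657)=(657*31+657)%997=87 [pair 1] -> [144, 87]
  Sibling for proof at L1: 163
L3: h(144,87)=(144*31+87)%997=563 [pair 0] -> [563]
  Sibling for proof at L2: 87
Root: 563
Proof path (sibling hashes from leaf to root): [41, 163, 87]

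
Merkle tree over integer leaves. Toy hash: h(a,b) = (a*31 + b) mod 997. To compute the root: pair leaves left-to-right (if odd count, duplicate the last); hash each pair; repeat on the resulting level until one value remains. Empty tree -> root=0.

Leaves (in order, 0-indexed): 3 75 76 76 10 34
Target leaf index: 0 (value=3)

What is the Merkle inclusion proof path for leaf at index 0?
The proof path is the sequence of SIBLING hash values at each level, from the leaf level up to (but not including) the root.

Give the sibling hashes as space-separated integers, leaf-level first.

Answer: 75 438 41

Derivation:
L0 (leaves): [3, 75, 76, 76, 10, 34], target index=0
L1: h(3,75)=(3*31+75)%997=168 [pair 0] h(76,76)=(76*31+76)%997=438 [pair 1] h(10,34)=(10*31+34)%997=344 [pair 2] -> [168, 438, 344]
  Sibling for proof at L0: 75
L2: h(168,438)=(168*31+438)%997=661 [pair 0] h(344,344)=(344*31+344)%997=41 [pair 1] -> [661, 41]
  Sibling for proof at L1: 438
L3: h(661,41)=(661*31+41)%997=592 [pair 0] -> [592]
  Sibling for proof at L2: 41
Root: 592
Proof path (sibling hashes from leaf to root): [75, 438, 41]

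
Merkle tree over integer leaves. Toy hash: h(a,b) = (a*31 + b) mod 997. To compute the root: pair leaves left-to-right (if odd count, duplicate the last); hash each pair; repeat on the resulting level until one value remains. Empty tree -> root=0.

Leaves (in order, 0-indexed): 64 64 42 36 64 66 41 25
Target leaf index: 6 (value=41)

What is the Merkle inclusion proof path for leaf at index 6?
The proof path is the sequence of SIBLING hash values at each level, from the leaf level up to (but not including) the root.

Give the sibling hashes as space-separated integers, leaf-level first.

Answer: 25 56 21

Derivation:
L0 (leaves): [64, 64, 42, 36, 64, 66, 41, 25], target index=6
L1: h(64,64)=(64*31+64)%997=54 [pair 0] h(42,36)=(42*31+36)%997=341 [pair 1] h(64,66)=(64*31+66)%997=56 [pair 2] h(41,25)=(41*31+25)%997=299 [pair 3] -> [54, 341, 56, 299]
  Sibling for proof at L0: 25
L2: h(54,341)=(54*31+341)%997=21 [pair 0] h(56,299)=(56*31+299)%997=41 [pair 1] -> [21, 41]
  Sibling for proof at L1: 56
L3: h(21,41)=(21*31+41)%997=692 [pair 0] -> [692]
  Sibling for proof at L2: 21
Root: 692
Proof path (sibling hashes from leaf to root): [25, 56, 21]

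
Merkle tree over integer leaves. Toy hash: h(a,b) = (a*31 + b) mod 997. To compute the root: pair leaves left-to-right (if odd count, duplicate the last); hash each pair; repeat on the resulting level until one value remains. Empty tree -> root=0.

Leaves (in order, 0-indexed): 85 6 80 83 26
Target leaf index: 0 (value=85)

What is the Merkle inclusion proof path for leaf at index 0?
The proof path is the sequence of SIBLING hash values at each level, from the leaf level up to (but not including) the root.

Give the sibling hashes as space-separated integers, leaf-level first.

L0 (leaves): [85, 6, 80, 83, 26], target index=0
L1: h(85,6)=(85*31+6)%997=647 [pair 0] h(80,83)=(80*31+83)%997=569 [pair 1] h(26,26)=(26*31+26)%997=832 [pair 2] -> [647, 569, 832]
  Sibling for proof at L0: 6
L2: h(647,569)=(647*31+569)%997=686 [pair 0] h(832,832)=(832*31+832)%997=702 [pair 1] -> [686, 702]
  Sibling for proof at L1: 569
L3: h(686,702)=(686*31+702)%997=34 [pair 0] -> [34]
  Sibling for proof at L2: 702
Root: 34
Proof path (sibling hashes from leaf to root): [6, 569, 702]

Answer: 6 569 702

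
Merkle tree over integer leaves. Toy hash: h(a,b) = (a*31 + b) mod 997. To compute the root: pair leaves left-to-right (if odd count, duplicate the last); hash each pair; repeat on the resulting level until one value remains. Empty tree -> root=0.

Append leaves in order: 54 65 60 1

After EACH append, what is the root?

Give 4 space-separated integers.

Answer: 54 742 994 935

Derivation:
After append 54 (leaves=[54]):
  L0: [54]
  root=54
After append 65 (leaves=[54, 65]):
  L0: [54, 65]
  L1: h(54,65)=(54*31+65)%997=742 -> [742]
  root=742
After append 60 (leaves=[54, 65, 60]):
  L0: [54, 65, 60]
  L1: h(54,65)=(54*31+65)%997=742 h(60,60)=(60*31+60)%997=923 -> [742, 923]
  L2: h(742,923)=(742*31+923)%997=994 -> [994]
  root=994
After append 1 (leaves=[54, 65, 60, 1]):
  L0: [54, 65, 60, 1]
  L1: h(54,65)=(54*31+65)%997=742 h(60,1)=(60*31+1)%997=864 -> [742, 864]
  L2: h(742,864)=(742*31+864)%997=935 -> [935]
  root=935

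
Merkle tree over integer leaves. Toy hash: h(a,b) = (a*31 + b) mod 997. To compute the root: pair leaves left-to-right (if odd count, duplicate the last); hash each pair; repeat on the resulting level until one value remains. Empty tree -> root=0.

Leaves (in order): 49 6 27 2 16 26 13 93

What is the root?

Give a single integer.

L0: [49, 6, 27, 2, 16, 26, 13, 93]
L1: h(49,6)=(49*31+6)%997=528 h(27,2)=(27*31+2)%997=839 h(16,26)=(16*31+26)%997=522 h(13,93)=(13*31+93)%997=496 -> [528, 839, 522, 496]
L2: h(528,839)=(528*31+839)%997=258 h(522,496)=(522*31+496)%997=726 -> [258, 726]
L3: h(258,726)=(258*31+726)%997=748 -> [748]

Answer: 748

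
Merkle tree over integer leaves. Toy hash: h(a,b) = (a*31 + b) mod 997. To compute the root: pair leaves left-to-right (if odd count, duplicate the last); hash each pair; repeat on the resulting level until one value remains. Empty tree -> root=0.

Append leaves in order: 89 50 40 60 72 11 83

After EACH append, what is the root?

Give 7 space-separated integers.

Answer: 89 815 623 643 940 982 398

Derivation:
After append 89 (leaves=[89]):
  L0: [89]
  root=89
After append 50 (leaves=[89, 50]):
  L0: [89, 50]
  L1: h(89,50)=(89*31+50)%997=815 -> [815]
  root=815
After append 40 (leaves=[89, 50, 40]):
  L0: [89, 50, 40]
  L1: h(89,50)=(89*31+50)%997=815 h(40,40)=(40*31+40)%997=283 -> [815, 283]
  L2: h(815,283)=(815*31+283)%997=623 -> [623]
  root=623
After append 60 (leaves=[89, 50, 40, 60]):
  L0: [89, 50, 40, 60]
  L1: h(89,50)=(89*31+50)%997=815 h(40,60)=(40*31+60)%997=303 -> [815, 303]
  L2: h(815,303)=(815*31+303)%997=643 -> [643]
  root=643
After append 72 (leaves=[89, 50, 40, 60, 72]):
  L0: [89, 50, 40, 60, 72]
  L1: h(89,50)=(89*31+50)%997=815 h(40,60)=(40*31+60)%997=303 h(72,72)=(72*31+72)%997=310 -> [815, 303, 310]
  L2: h(815,303)=(815*31+303)%997=643 h(310,310)=(310*31+310)%997=947 -> [643, 947]
  L3: h(643,947)=(643*31+947)%997=940 -> [940]
  root=940
After append 11 (leaves=[89, 50, 40, 60, 72, 11]):
  L0: [89, 50, 40, 60, 72, 11]
  L1: h(89,50)=(89*31+50)%997=815 h(40,60)=(40*31+60)%997=303 h(72,11)=(72*31+11)%997=249 -> [815, 303, 249]
  L2: h(815,303)=(815*31+303)%997=643 h(249,249)=(249*31+249)%997=989 -> [643, 989]
  L3: h(643,989)=(643*31+989)%997=982 -> [982]
  root=982
After append 83 (leaves=[89, 50, 40, 60, 72, 11, 83]):
  L0: [89, 50, 40, 60, 72, 11, 83]
  L1: h(89,50)=(89*31+50)%997=815 h(40,60)=(40*31+60)%997=303 h(72,11)=(72*31+11)%997=249 h(83,83)=(83*31+83)%997=662 -> [815, 303, 249, 662]
  L2: h(815,303)=(815*31+303)%997=643 h(249,662)=(249*31+662)%997=405 -> [643, 405]
  L3: h(643,405)=(643*31+405)%997=398 -> [398]
  root=398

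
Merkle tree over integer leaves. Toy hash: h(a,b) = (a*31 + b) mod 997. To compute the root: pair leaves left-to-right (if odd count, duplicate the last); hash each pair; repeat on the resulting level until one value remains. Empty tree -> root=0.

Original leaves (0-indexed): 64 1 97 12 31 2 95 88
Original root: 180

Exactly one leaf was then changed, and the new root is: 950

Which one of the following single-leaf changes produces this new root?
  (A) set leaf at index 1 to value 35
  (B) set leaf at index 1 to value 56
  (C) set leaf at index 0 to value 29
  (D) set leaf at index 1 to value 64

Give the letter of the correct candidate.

Answer: A

Derivation:
Original leaves: [64, 1, 97, 12, 31, 2, 95, 88]
Target new root: 950
Try each candidate change and compute the resulting root:
Candidate A: set leaf[1] = 35 -> leaves = [64, 35, 97, 12, 31, 2, 95, 88]
  L0: [64, 35, 97, 12, 31, 2, 95, 88]
  L1: h(64,35)=(64*31+35)%997=25 h(97,12)=(97*31+12)%997=28 h(31,2)=(31*31+2)%997=963 h(95,88)=(95*31+88)%997=42 -> [25, 28, 963, 42]
  L2: h(25,28)=(25*31+28)%997=803 h(963,42)=(963*31+42)%997=982 -> [803, 982]
  L3: h(803,982)=(803*31+982)%997=950 -> [950]
  root = 950 == target 950  ** MATCH **
Candidate B: set leaf[1] = 56 -> leaves = [64, 56, 97, 12, 31, 2, 95, 88]
  L0: [64, 56, 97, 12, 31, 2, 95, 88]
  L1: h(64,56)=(64*31+56)%997=46 h(97,12)=(97*31+12)%997=28 h(31,2)=(31*31+2)%997=963 h(95,88)=(95*31+88)%997=42 -> [46, 28, 963, 42]
  L2: h(46,28)=(46*31+28)%997=457 h(963,42)=(963*31+42)%997=982 -> [457, 982]
  L3: h(457,982)=(457*31+982)%997=194 -> [194]
  root = 194 != target 950
Candidate C: set leaf[0] = 29 -> leaves = [29, 1, 97, 12, 31, 2, 95, 88]
  L0: [29, 1, 97, 12, 31, 2, 95, 88]
  L1: h(29,1)=(29*31+1)%997=900 h(97,12)=(97*31+12)%997=28 h(31,2)=(31*31+2)%997=963 h(95,88)=(95*31+88)%997=42 -> [900, 28, 963, 42]
  L2: h(900,28)=(900*31+28)%997=12 h(963,42)=(963*31+42)%997=982 -> [12, 982]
  L3: h(12,982)=(12*31+982)%997=357 -> [357]
  root = 357 != target 950
Candidate D: set leaf[1] = 64 -> leaves = [64, 64, 97, 12, 31, 2, 95, 88]
  L0: [64, 64, 97, 12, 31, 2, 95, 88]
  L1: h(64,64)=(64*31+64)%997=54 h(97,12)=(97*31+12)%997=28 h(31,2)=(31*31+2)%997=963 h(95,88)=(95*31+88)%997=42 -> [54, 28, 963, 42]
  L2: h(54,28)=(54*31+28)%997=705 h(963,42)=(963*31+42)%997=982 -> [705, 982]
  L3: h(705,982)=(705*31+982)%997=903 -> [903]
  root = 903 != target 950
Candidate A produces the target root.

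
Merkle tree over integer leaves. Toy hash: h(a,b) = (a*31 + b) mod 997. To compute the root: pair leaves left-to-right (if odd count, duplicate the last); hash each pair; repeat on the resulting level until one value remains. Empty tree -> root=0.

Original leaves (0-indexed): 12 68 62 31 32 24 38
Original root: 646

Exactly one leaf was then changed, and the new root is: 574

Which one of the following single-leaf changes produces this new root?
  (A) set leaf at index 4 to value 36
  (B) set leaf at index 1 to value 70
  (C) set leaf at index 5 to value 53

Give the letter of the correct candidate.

Original leaves: [12, 68, 62, 31, 32, 24, 38]
Target new root: 574
Try each candidate change and compute the resulting root:
Candidate A: set leaf[4] = 36 -> leaves = [12, 68, 62, 31, 36, 24, 38]
  L0: [12, 68, 62, 31, 36, 24, 38]
  L1: h(12,68)=(12*31+68)%997=440 h(62,31)=(62*31+31)%997=956 h(36,24)=(36*31+24)%997=143 h(38,38)=(38*31+38)%997=219 -> [440, 956, 143, 219]
  L2: h(440,956)=(440*31+956)%997=638 h(143,219)=(143*31+219)%997=664 -> [638, 664]
  L3: h(638,664)=(638*31+664)%997=502 -> [502]
  root = 502 != target 574
Candidate B: set leaf[1] = 70 -> leaves = [12, 70, 62, 31, 32, 24, 38]
  L0: [12, 70, 62, 31, 32, 24, 38]
  L1: h(12,70)=(12*31+70)%997=442 h(62,31)=(62*31+31)%997=956 h(32,24)=(32*31+24)%997=19 h(38,38)=(38*31+38)%997=219 -> [442, 956, 19, 219]
  L2: h(442,956)=(442*31+956)%997=700 h(19,219)=(19*31+219)%997=808 -> [700, 808]
  L3: h(700,808)=(700*31+808)%997=574 -> [574]
  root = 574 == target 574  ** MATCH **
Candidate C: set leaf[5] = 53 -> leaves = [12, 68, 62, 31, 32, 53, 38]
  L0: [12, 68, 62, 31, 32, 53, 38]
  L1: h(12,68)=(12*31+68)%997=440 h(62,31)=(62*31+31)%997=956 h(32,53)=(32*31+53)%997=48 h(38,38)=(38*31+38)%997=219 -> [440, 956, 48, 219]
  L2: h(440,956)=(440*31+956)%997=638 h(48,219)=(48*31+219)%997=710 -> [638, 710]
  L3: h(638,710)=(638*31+710)%997=548 -> [548]
  root = 548 != target 574
Candidate B produces the target root.

Answer: B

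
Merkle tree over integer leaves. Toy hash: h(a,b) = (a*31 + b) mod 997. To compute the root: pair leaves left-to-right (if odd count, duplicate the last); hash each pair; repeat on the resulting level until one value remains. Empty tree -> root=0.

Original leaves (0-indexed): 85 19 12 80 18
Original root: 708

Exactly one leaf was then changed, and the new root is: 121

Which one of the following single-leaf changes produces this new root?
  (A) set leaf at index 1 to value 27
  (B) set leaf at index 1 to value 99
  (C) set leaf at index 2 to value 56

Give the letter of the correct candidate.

Answer: C

Derivation:
Original leaves: [85, 19, 12, 80, 18]
Target new root: 121
Try each candidate change and compute the resulting root:
Candidate A: set leaf[1] = 27 -> leaves = [85, 27, 12, 80, 18]
  L0: [85, 27, 12, 80, 18]
  L1: h(85,27)=(85*31+27)%997=668 h(12,80)=(12*31+80)%997=452 h(18,18)=(18*31+18)%997=576 -> [668, 452, 576]
  L2: h(668,452)=(668*31+452)%997=223 h(576,576)=(576*31+576)%997=486 -> [223, 486]
  L3: h(223,486)=(223*31+486)%997=420 -> [420]
  root = 420 != target 121
Candidate B: set leaf[1] = 99 -> leaves = [85, 99, 12, 80, 18]
  L0: [85, 99, 12, 80, 18]
  L1: h(85,99)=(85*31+99)%997=740 h(12,80)=(12*31+80)%997=452 h(18,18)=(18*31+18)%997=576 -> [740, 452, 576]
  L2: h(740,452)=(740*31+452)%997=461 h(576,576)=(576*31+576)%997=486 -> [461, 486]
  L3: h(461,486)=(461*31+486)%997=819 -> [819]
  root = 819 != target 121
Candidate C: set leaf[2] = 56 -> leaves = [85, 19, 56, 80, 18]
  L0: [85, 19, 56, 80, 18]
  L1: h(85,19)=(85*31+19)%997=660 h(56,80)=(56*31+80)%997=819 h(18,18)=(18*31+18)%997=576 -> [660, 819, 576]
  L2: h(660,819)=(660*31+819)%997=342 h(576,576)=(576*31+576)%997=486 -> [342, 486]
  L3: h(342,486)=(342*31+486)%997=121 -> [121]
  root = 121 == target 121  ** MATCH **
Candidate C produces the target root.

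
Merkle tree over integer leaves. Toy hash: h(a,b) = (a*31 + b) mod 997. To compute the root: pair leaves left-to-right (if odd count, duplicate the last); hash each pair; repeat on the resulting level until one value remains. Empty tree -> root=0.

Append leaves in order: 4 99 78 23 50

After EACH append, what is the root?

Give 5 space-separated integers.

After append 4 (leaves=[4]):
  L0: [4]
  root=4
After append 99 (leaves=[4, 99]):
  L0: [4, 99]
  L1: h(4,99)=(4*31+99)%997=223 -> [223]
  root=223
After append 78 (leaves=[4, 99, 78]):
  L0: [4, 99, 78]
  L1: h(4,99)=(4*31+99)%997=223 h(78,78)=(78*31+78)%997=502 -> [223, 502]
  L2: h(223,502)=(223*31+502)%997=436 -> [436]
  root=436
After append 23 (leaves=[4, 99, 78, 23]):
  L0: [4, 99, 78, 23]
  L1: h(4,99)=(4*31+99)%997=223 h(78,23)=(78*31+23)%997=447 -> [223, 447]
  L2: h(223,447)=(223*31+447)%997=381 -> [381]
  root=381
After append 50 (leaves=[4, 99, 78, 23, 50]):
  L0: [4, 99, 78, 23, 50]
  L1: h(4,99)=(4*31+99)%997=223 h(78,23)=(78*31+23)%997=447 h(50,50)=(50*31+50)%997=603 -> [223, 447, 603]
  L2: h(223,447)=(223*31+447)%997=381 h(603,603)=(603*31+603)%997=353 -> [381, 353]
  L3: h(381,353)=(381*31+353)%997=200 -> [200]
  root=200

Answer: 4 223 436 381 200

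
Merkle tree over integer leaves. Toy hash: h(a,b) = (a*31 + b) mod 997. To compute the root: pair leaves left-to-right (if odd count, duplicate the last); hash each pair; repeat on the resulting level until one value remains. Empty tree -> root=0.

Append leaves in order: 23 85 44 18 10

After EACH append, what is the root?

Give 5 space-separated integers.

After append 23 (leaves=[23]):
  L0: [23]
  root=23
After append 85 (leaves=[23, 85]):
  L0: [23, 85]
  L1: h(23,85)=(23*31+85)%997=798 -> [798]
  root=798
After append 44 (leaves=[23, 85, 44]):
  L0: [23, 85, 44]
  L1: h(23,85)=(23*31+85)%997=798 h(44,44)=(44*31+44)%997=411 -> [798, 411]
  L2: h(798,411)=(798*31+411)%997=224 -> [224]
  root=224
After append 18 (leaves=[23, 85, 44, 18]):
  L0: [23, 85, 44, 18]
  L1: h(23,85)=(23*31+85)%997=798 h(44,18)=(44*31+18)%997=385 -> [798, 385]
  L2: h(798,385)=(798*31+385)%997=198 -> [198]
  root=198
After append 10 (leaves=[23, 85, 44, 18, 10]):
  L0: [23, 85, 44, 18, 10]
  L1: h(23,85)=(23*31+85)%997=798 h(44,18)=(44*31+18)%997=385 h(10,10)=(10*31+10)%997=320 -> [798, 385, 320]
  L2: h(798,385)=(798*31+385)%997=198 h(320,320)=(320*31+320)%997=270 -> [198, 270]
  L3: h(198,270)=(198*31+270)%997=426 -> [426]
  root=426

Answer: 23 798 224 198 426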